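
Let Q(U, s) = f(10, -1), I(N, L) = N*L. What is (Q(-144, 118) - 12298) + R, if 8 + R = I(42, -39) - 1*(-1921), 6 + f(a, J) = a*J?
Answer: -12039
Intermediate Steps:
f(a, J) = -6 + J*a (f(a, J) = -6 + a*J = -6 + J*a)
I(N, L) = L*N
R = 275 (R = -8 + (-39*42 - 1*(-1921)) = -8 + (-1638 + 1921) = -8 + 283 = 275)
Q(U, s) = -16 (Q(U, s) = -6 - 1*10 = -6 - 10 = -16)
(Q(-144, 118) - 12298) + R = (-16 - 12298) + 275 = -12314 + 275 = -12039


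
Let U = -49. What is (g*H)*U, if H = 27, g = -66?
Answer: 87318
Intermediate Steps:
(g*H)*U = -66*27*(-49) = -1782*(-49) = 87318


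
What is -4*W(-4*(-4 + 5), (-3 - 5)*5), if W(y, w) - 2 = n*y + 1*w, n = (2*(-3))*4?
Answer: -232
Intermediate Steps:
n = -24 (n = -6*4 = -24)
W(y, w) = 2 + w - 24*y (W(y, w) = 2 + (-24*y + 1*w) = 2 + (-24*y + w) = 2 + (w - 24*y) = 2 + w - 24*y)
-4*W(-4*(-4 + 5), (-3 - 5)*5) = -4*(2 + (-3 - 5)*5 - (-96)*(-4 + 5)) = -4*(2 - 8*5 - (-96)) = -4*(2 - 40 - 24*(-4)) = -4*(2 - 40 + 96) = -4*58 = -232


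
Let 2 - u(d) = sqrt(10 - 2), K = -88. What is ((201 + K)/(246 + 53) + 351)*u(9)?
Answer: 210124/299 - 210124*sqrt(2)/299 ≈ -291.09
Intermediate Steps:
u(d) = 2 - 2*sqrt(2) (u(d) = 2 - sqrt(10 - 2) = 2 - sqrt(8) = 2 - 2*sqrt(2))
((201 + K)/(246 + 53) + 351)*u(9) = ((201 - 88)/(246 + 53) + 351)*(2 - 2*sqrt(2)) = (113/299 + 351)*(2 - 2*sqrt(2)) = 105062*(2 - 2*sqrt(2))/299 = 210124/299 - 210124*sqrt(2)/299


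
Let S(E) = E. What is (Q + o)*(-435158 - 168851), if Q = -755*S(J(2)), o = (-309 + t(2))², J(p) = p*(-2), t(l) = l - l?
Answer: -59495490509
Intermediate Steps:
t(l) = 0
J(p) = -2*p
o = 95481 (o = (-309 + 0)² = (-309)² = 95481)
Q = 3020 (Q = -(-1510)*2 = -755*(-4) = 3020)
(Q + o)*(-435158 - 168851) = (3020 + 95481)*(-435158 - 168851) = 98501*(-604009) = -59495490509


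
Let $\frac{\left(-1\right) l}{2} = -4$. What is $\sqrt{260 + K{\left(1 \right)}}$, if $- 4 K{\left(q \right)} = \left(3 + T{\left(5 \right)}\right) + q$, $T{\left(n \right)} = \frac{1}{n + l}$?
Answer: $\frac{67 \sqrt{39}}{26} \approx 16.093$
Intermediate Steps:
$l = 8$ ($l = \left(-2\right) \left(-4\right) = 8$)
$T{\left(n \right)} = \frac{1}{8 + n}$ ($T{\left(n \right)} = \frac{1}{n + 8} = \frac{1}{8 + n}$)
$K{\left(q \right)} = - \frac{10}{13} - \frac{q}{4}$ ($K{\left(q \right)} = - \frac{\left(3 + \frac{1}{8 + 5}\right) + q}{4} = - \frac{\left(3 + \frac{1}{13}\right) + q}{4} = - \frac{\frac{40}{13} + q}{4} = - \frac{10}{13} - \frac{q}{4}$)
$\sqrt{260 + K{\left(1 \right)}} = \sqrt{260 - \frac{53}{52}} = \sqrt{\frac{13467}{52}} = \frac{67 \sqrt{39}}{26}$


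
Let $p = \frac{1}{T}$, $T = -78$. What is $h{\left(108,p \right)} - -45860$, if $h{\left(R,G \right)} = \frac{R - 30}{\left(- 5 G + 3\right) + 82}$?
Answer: $\frac{304287184}{6635} \approx 45861.0$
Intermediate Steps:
$p = - \frac{1}{78}$ ($p = \frac{1}{-78} = - \frac{1}{78} \approx -0.012821$)
$h{\left(R,G \right)} = \frac{-30 + R}{85 - 5 G}$ ($h{\left(R,G \right)} = \frac{-30 + R}{\left(3 - 5 G\right) + 82} = \frac{-30 + R}{85 - 5 G}$)
$h{\left(108,p \right)} - -45860 = \frac{30 - 108}{5 \left(-17 - \frac{1}{78}\right)} - -45860 = \frac{30 - 108}{5 \left(- \frac{1327}{78}\right)} + 45860 = \frac{1}{5} \left(- \frac{78}{1327}\right) \left(-78\right) + 45860 = \frac{6084}{6635} + 45860 = \frac{304287184}{6635}$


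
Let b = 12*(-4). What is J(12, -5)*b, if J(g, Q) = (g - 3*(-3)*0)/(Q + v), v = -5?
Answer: 288/5 ≈ 57.600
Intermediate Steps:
b = -48
J(g, Q) = g/(-5 + Q) (J(g, Q) = (g - 3*(-3)*0)/(Q - 5) = (g + 9*0)/(-5 + Q) = (g + 0)/(-5 + Q) = g/(-5 + Q))
J(12, -5)*b = (12/(-5 - 5))*(-48) = (12/(-10))*(-48) = (12*(-1/10))*(-48) = -6/5*(-48) = 288/5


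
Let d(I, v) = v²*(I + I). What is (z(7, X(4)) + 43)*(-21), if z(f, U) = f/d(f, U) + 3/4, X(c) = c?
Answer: -29421/32 ≈ -919.41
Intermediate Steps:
d(I, v) = 2*I*v² (d(I, v) = v²*(2*I) = 2*I*v²)
z(f, U) = ¾ + 1/(2*U²) (z(f, U) = f/((2*f*U²)) + 3/4 = f*(1/(2*U²*f)) + 3*(¼) = 1/(2*U²) + ¾ = ¾ + 1/(2*U²))
(z(7, X(4)) + 43)*(-21) = ((¾ + (½)/4²) + 43)*(-21) = ((¾ + (½)*(1/16)) + 43)*(-21) = ((¾ + 1/32) + 43)*(-21) = (25/32 + 43)*(-21) = (1401/32)*(-21) = -29421/32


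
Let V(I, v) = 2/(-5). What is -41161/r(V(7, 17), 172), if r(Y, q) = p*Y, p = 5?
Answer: 41161/2 ≈ 20581.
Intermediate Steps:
V(I, v) = -⅖ (V(I, v) = 2*(-⅕) = -⅖)
r(Y, q) = 5*Y
-41161/r(V(7, 17), 172) = -41161/(5*(-⅖)) = -41161/(-2) = -41161*(-½) = 41161/2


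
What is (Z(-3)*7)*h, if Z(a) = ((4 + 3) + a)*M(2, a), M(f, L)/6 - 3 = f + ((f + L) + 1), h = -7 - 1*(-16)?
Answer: 7560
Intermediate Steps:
h = 9 (h = -7 + 16 = 9)
M(f, L) = 24 + 6*L + 12*f (M(f, L) = 18 + 6*(f + ((f + L) + 1)) = 18 + 6*(f + ((L + f) + 1)) = 18 + 6*(f + (1 + L + f)) = 18 + 6*(1 + L + 2*f) = 18 + (6 + 6*L + 12*f) = 24 + 6*L + 12*f)
Z(a) = (7 + a)*(48 + 6*a) (Z(a) = ((4 + 3) + a)*(24 + 6*a + 12*2) = (7 + a)*(24 + 6*a + 24) = (7 + a)*(48 + 6*a))
(Z(-3)*7)*h = ((6*(7 - 3)*(8 - 3))*7)*9 = ((6*4*5)*7)*9 = (120*7)*9 = 840*9 = 7560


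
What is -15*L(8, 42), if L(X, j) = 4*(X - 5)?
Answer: -180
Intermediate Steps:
L(X, j) = -20 + 4*X (L(X, j) = 4*(-5 + X) = -20 + 4*X)
-15*L(8, 42) = -15*(-20 + 4*8) = -15*(-20 + 32) = -15*12 = -180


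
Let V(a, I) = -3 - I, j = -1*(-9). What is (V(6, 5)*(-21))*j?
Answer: 1512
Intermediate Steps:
j = 9
(V(6, 5)*(-21))*j = ((-3 - 1*5)*(-21))*9 = ((-3 - 5)*(-21))*9 = -8*(-21)*9 = 168*9 = 1512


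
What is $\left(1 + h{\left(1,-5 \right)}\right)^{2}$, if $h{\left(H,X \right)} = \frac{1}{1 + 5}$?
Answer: $\frac{49}{36} \approx 1.3611$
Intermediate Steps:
$h{\left(H,X \right)} = \frac{1}{6}$
$\left(1 + h{\left(1,-5 \right)}\right)^{2} = \left(1 + \frac{1}{6}\right)^{2} = \left(\frac{7}{6}\right)^{2} = \frac{49}{36}$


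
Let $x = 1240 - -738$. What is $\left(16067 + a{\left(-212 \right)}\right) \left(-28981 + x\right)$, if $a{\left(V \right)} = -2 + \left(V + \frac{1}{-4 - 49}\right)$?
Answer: $- \frac{22688136624}{53} \approx -4.2808 \cdot 10^{8}$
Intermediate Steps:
$x = 1978$ ($x = 1240 + 738 = 1978$)
$a{\left(V \right)} = - \frac{107}{53} + V$ ($a{\left(V \right)} = -2 + \left(V + \frac{1}{-53}\right) = -2 + \left(V - \frac{1}{53}\right) = -2 + \left(- \frac{1}{53} + V\right) = - \frac{107}{53} + V$)
$\left(16067 + a{\left(-212 \right)}\right) \left(-28981 + x\right) = \left(16067 - \frac{11343}{53}\right) \left(-28981 + 1978\right) = \left(16067 - \frac{11343}{53}\right) \left(-27003\right) = \frac{840208}{53} \left(-27003\right) = - \frac{22688136624}{53}$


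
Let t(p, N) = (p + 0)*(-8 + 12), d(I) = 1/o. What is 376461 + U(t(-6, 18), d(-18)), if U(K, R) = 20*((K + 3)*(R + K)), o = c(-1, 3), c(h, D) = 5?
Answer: 386457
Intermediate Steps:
o = 5
d(I) = ⅕ (d(I) = 1/5 = ⅕)
t(p, N) = 4*p (t(p, N) = p*4 = 4*p)
U(K, R) = 20*(3 + K)*(K + R) (U(K, R) = 20*((3 + K)*(K + R)) = 20*(3 + K)*(K + R))
376461 + U(t(-6, 18), d(-18)) = 376461 + (20*(4*(-6))² + 60*(4*(-6)) + 60*(⅕) + 20*(4*(-6))*(⅕)) = 376461 + (20*(-24)² + 60*(-24) + 12 + 20*(-24)*(⅕)) = 376461 + (20*576 - 1440 + 12 - 96) = 376461 + (11520 - 1440 + 12 - 96) = 376461 + 9996 = 386457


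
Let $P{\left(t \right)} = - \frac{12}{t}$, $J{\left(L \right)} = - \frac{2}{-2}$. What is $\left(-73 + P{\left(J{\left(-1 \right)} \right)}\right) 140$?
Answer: $-11900$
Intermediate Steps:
$J{\left(L \right)} = 1$ ($J{\left(L \right)} = \left(-2\right) \left(- \frac{1}{2}\right) = 1$)
$\left(-73 + P{\left(J{\left(-1 \right)} \right)}\right) 140 = \left(-73 - \frac{12}{1}\right) 140 = \left(-73 - 12\right) 140 = \left(-85\right) 140 = -11900$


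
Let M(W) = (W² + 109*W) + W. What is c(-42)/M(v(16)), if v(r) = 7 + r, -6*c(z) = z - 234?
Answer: 2/133 ≈ 0.015038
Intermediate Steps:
c(z) = 39 - z/6 (c(z) = -(z - 234)/6 = -(-234 + z)/6 = 39 - z/6)
M(W) = W² + 110*W
c(-42)/M(v(16)) = (39 - ⅙*(-42))/(((7 + 16)*(110 + (7 + 16)))) = (39 + 7)/((23*(110 + 23))) = 46/((23*133)) = 46/3059 = 46*(1/3059) = 2/133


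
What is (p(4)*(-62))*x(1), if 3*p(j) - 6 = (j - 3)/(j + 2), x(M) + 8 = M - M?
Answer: 9176/9 ≈ 1019.6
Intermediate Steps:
x(M) = -8 (x(M) = -8 + (M - M) = -8 + 0 = -8)
p(j) = 2 + (-3 + j)/(3*(2 + j)) (p(j) = 2 + ((j - 3)/(j + 2))/3 = 2 + ((-3 + j)/(2 + j))/3 = 2 + (-3 + j)/(3*(2 + j)))
(p(4)*(-62))*x(1) = (((9 + 7*4)/(3*(2 + 4)))*(-62))*(-8) = (((⅓)*(9 + 28)/6)*(-62))*(-8) = (((⅓)*(⅙)*37)*(-62))*(-8) = ((37/18)*(-62))*(-8) = -1147/9*(-8) = 9176/9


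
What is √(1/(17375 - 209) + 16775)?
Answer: √4943115369066/17166 ≈ 129.52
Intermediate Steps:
√(1/(17375 - 209) + 16775) = √(1/17166 + 16775) = √(287959651/17166) = √4943115369066/17166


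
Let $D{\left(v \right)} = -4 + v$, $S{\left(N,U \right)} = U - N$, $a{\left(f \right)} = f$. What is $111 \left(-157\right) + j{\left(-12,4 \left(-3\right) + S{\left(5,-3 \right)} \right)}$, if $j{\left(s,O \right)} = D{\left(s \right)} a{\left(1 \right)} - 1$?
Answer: $-17444$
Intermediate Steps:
$j{\left(s,O \right)} = -5 + s$ ($j{\left(s,O \right)} = \left(-4 + s\right) 1 - 1 = \left(-4 + s\right) - 1 = -5 + s$)
$111 \left(-157\right) + j{\left(-12,4 \left(-3\right) + S{\left(5,-3 \right)} \right)} = 111 \left(-157\right) - 17 = -17427 - 17 = -17444$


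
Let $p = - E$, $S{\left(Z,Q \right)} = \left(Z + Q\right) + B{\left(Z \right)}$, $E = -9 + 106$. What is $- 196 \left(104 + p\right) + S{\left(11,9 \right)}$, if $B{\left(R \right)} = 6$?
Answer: $-1346$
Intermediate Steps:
$E = 97$
$S{\left(Z,Q \right)} = 6 + Q + Z$ ($S{\left(Z,Q \right)} = \left(Z + Q\right) + 6 = \left(Q + Z\right) + 6 = 6 + Q + Z$)
$p = -97$ ($p = \left(-1\right) 97 = -97$)
$- 196 \left(104 + p\right) + S{\left(11,9 \right)} = - 196 \left(104 - 97\right) + \left(6 + 9 + 11\right) = \left(-196\right) 7 + 26 = -1372 + 26 = -1346$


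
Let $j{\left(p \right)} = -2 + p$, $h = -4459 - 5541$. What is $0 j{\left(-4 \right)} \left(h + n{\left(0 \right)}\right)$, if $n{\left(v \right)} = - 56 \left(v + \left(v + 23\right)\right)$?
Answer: $0$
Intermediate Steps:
$h = -10000$
$n{\left(v \right)} = -1288 - 112 v$ ($n{\left(v \right)} = - 56 \left(v + \left(23 + v\right)\right) = - 56 \left(23 + 2 v\right) = -1288 - 112 v$)
$0 j{\left(-4 \right)} \left(h + n{\left(0 \right)}\right) = 0 \left(-2 - 4\right) \left(-10000 - 1288\right) = 0 \left(-6\right) \left(-10000 + \left(-1288 + 0\right)\right) = 0 \left(-10000 - 1288\right) = 0 \left(-11288\right) = 0$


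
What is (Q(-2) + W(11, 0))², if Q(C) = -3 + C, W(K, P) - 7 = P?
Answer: 4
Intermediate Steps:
W(K, P) = 7 + P
(Q(-2) + W(11, 0))² = ((-3 - 2) + (7 + 0))² = (-5 + 7)² = 2² = 4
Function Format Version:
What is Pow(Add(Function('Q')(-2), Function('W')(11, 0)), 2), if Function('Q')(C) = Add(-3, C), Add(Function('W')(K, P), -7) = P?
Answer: 4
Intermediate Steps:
Function('W')(K, P) = Add(7, P)
Pow(Add(Function('Q')(-2), Function('W')(11, 0)), 2) = Pow(Add(Add(-3, -2), Add(7, 0)), 2) = Pow(Add(-5, 7), 2) = Pow(2, 2) = 4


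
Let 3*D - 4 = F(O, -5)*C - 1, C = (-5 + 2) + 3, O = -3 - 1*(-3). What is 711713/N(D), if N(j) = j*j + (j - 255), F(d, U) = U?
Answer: -711713/253 ≈ -2813.1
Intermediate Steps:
O = 0 (O = -3 + 3 = 0)
C = 0 (C = -3 + 3 = 0)
D = 1 (D = 4/3 + (-5*0 - 1)/3 = 4/3 + (0 - 1)/3 = 4/3 + (⅓)*(-1) = 4/3 - ⅓ = 1)
N(j) = -255 + j + j² (N(j) = j² + (-255 + j) = -255 + j + j²)
711713/N(D) = 711713/(-255 + 1 + 1²) = 711713/(-255 + 1 + 1) = 711713/(-253) = 711713*(-1/253) = -711713/253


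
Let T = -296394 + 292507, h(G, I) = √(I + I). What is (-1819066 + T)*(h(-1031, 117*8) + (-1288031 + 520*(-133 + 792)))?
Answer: 1723330441503 - 21875436*√13 ≈ 1.7233e+12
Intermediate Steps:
h(G, I) = √2*√I (h(G, I) = √(2*I) = √2*√I)
T = -3887
(-1819066 + T)*(h(-1031, 117*8) + (-1288031 + 520*(-133 + 792))) = (-1819066 - 3887)*(√2*√(117*8) + (-1288031 + 520*(-133 + 792))) = -1822953*(√2*√936 + (-1288031 + 520*659)) = -1822953*(√2*(6*√26) + (-1288031 + 342680)) = -1822953*(12*√13 - 945351) = -1822953*(-945351 + 12*√13) = 1723330441503 - 21875436*√13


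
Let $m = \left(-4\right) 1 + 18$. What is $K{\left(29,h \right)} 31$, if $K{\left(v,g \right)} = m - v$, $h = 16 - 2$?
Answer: $-465$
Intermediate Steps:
$h = 14$
$m = 14$ ($m = -4 + 18 = 14$)
$K{\left(v,g \right)} = 14 - v$
$K{\left(29,h \right)} 31 = \left(14 - 29\right) 31 = \left(-15\right) 31 = -465$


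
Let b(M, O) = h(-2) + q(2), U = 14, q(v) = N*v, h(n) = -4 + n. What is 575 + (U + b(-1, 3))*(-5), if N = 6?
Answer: 475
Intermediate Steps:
q(v) = 6*v
b(M, O) = 6 (b(M, O) = (-4 - 2) + 6*2 = -6 + 12 = 6)
575 + (U + b(-1, 3))*(-5) = 575 + (14 + 6)*(-5) = 575 + 20*(-5) = 575 - 100 = 475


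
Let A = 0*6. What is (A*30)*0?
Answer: 0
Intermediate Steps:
A = 0
(A*30)*0 = (0*30)*0 = 0*0 = 0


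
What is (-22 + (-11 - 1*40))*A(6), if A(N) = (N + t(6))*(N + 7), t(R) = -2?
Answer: -3796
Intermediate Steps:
A(N) = (-2 + N)*(7 + N) (A(N) = (N - 2)*(N + 7) = (-2 + N)*(7 + N))
(-22 + (-11 - 1*40))*A(6) = (-22 + (-11 - 1*40))*(-14 + 6² + 5*6) = (-22 + (-11 - 40))*(-14 + 36 + 30) = (-22 - 51)*52 = -73*52 = -3796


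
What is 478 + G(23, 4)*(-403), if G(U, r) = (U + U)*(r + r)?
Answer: -147826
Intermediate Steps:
G(U, r) = 4*U*r (G(U, r) = (2*U)*(2*r) = 4*U*r)
478 + G(23, 4)*(-403) = 478 + (4*23*4)*(-403) = 478 + 368*(-403) = 478 - 148304 = -147826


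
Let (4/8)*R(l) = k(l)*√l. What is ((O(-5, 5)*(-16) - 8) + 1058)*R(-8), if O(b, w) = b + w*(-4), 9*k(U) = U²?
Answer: 371200*I*√2/9 ≈ 58328.0*I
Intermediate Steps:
k(U) = U²/9
O(b, w) = b - 4*w
R(l) = 2*l^(5/2)/9 (R(l) = 2*((l²/9)*√l) = 2*(l^(5/2)/9) = 2*l^(5/2)/9)
((O(-5, 5)*(-16) - 8) + 1058)*R(-8) = (((-5 - 4*5)*(-16) - 8) + 1058)*(2*(-8)^(5/2)/9) = (((-5 - 20)*(-16) - 8) + 1058)*(2*(128*I*√2)/9) = ((-25*(-16) - 8) + 1058)*(256*I*√2/9) = ((400 - 8) + 1058)*(256*I*√2/9) = (392 + 1058)*(256*I*√2/9) = 1450*(256*I*√2/9) = 371200*I*√2/9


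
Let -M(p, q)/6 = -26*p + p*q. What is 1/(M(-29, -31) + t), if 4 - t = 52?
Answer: -1/9966 ≈ -0.00010034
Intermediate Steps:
M(p, q) = 156*p - 6*p*q (M(p, q) = -6*(-26*p + p*q) = 156*p - 6*p*q)
t = -48 (t = 4 - 1*52 = 4 - 52 = -48)
1/(M(-29, -31) + t) = 1/(6*(-29)*(26 - 1*(-31)) - 48) = 1/(6*(-29)*(26 + 31) - 48) = 1/(6*(-29)*57 - 48) = 1/(-9918 - 48) = 1/(-9966) = -1/9966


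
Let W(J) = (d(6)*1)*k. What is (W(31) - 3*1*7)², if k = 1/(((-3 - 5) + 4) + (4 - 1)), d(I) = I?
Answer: 729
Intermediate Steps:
k = -1 (k = 1/((-8 + 4) + 3) = 1/(-4 + 3) = 1/(-1) = -1)
W(J) = -6 (W(J) = (6*1)*(-1) = 6*(-1) = -6)
(W(31) - 3*1*7)² = (-6 - 3*1*7)² = (-6 - 3*7)² = (-6 - 21)² = (-27)² = 729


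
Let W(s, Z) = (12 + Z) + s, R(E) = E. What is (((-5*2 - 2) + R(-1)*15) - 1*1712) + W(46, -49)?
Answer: -1730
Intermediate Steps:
W(s, Z) = 12 + Z + s
(((-5*2 - 2) + R(-1)*15) - 1*1712) + W(46, -49) = (((-5*2 - 2) - 1*15) - 1*1712) + (12 - 49 + 46) = (((-10 - 2) - 15) - 1712) + 9 = ((-12 - 15) - 1712) + 9 = (-27 - 1712) + 9 = -1739 + 9 = -1730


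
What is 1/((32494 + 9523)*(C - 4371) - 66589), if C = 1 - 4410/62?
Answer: -31/5786754734 ≈ -5.3571e-9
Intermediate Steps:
C = -2174/31 (C = 1 - 4410/62 = 1 - 90*49/62 = 1 - 2205/31 = -2174/31 ≈ -70.129)
1/((32494 + 9523)*(C - 4371) - 66589) = 1/((32494 + 9523)*(-2174/31 - 4371) - 66589) = 1/(42017*(-137675/31) - 66589) = 1/(-5784690475/31 - 66589) = 1/(-5786754734/31) = -31/5786754734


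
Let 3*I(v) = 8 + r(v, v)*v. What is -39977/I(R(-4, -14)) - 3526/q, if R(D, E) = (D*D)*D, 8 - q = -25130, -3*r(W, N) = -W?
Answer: -4529501777/51784280 ≈ -87.469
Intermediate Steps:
r(W, N) = W/3 (r(W, N) = -(-1)*W/3 = W/3)
q = 25138 (q = 8 - 1*(-25130) = 8 + 25130 = 25138)
R(D, E) = D³ (R(D, E) = D²*D = D³)
I(v) = 8/3 + v²/9 (I(v) = (8 + (v/3)*v)/3 = (8 + v²/3)/3 = 8/3 + v²/9)
-39977/I(R(-4, -14)) - 3526/q = -39977/(8/3 + ((-4)³)²/9) - 3526/25138 = -39977/(8/3 + (⅑)*(-64)²) - 3526*1/25138 = -39977/(8/3 + (⅑)*4096) - 1763/12569 = -39977/(8/3 + 4096/9) - 1763/12569 = -39977/4120/9 - 1763/12569 = -39977*9/4120 - 1763/12569 = -359793/4120 - 1763/12569 = -4529501777/51784280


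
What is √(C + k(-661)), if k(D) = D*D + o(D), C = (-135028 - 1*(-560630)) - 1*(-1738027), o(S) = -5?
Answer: √2600545 ≈ 1612.6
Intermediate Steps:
C = 2163629 (C = (-135028 + 560630) + 1738027 = 425602 + 1738027 = 2163629)
k(D) = -5 + D² (k(D) = D*D - 5 = D² - 5 = -5 + D²)
√(C + k(-661)) = √(2163629 + (-5 + (-661)²)) = √(2163629 + (-5 + 436921)) = √(2163629 + 436916) = √2600545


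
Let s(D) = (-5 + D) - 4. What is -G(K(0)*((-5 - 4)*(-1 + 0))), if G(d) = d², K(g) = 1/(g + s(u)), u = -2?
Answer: -81/121 ≈ -0.66942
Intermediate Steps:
s(D) = -9 + D
K(g) = 1/(-11 + g) (K(g) = 1/(g + (-9 - 2)) = 1/(g - 11) = 1/(-11 + g))
-G(K(0)*((-5 - 4)*(-1 + 0))) = -(((-5 - 4)*(-1 + 0))/(-11 + 0))² = -((-9*(-1))/(-11))² = -(-1/11*9)² = -(-9/11)² = -1*81/121 = -81/121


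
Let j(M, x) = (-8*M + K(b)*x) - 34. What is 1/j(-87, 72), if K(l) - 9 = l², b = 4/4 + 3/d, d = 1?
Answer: 1/2462 ≈ 0.00040617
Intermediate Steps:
b = 4 (b = 4/4 + 3/1 = 4*(¼) + 3*1 = 1 + 3 = 4)
K(l) = 9 + l²
j(M, x) = -34 - 8*M + 25*x (j(M, x) = (-8*M + (9 + 4²)*x) - 34 = (-8*M + (9 + 16)*x) - 34 = (-8*M + 25*x) - 34 = -34 - 8*M + 25*x)
1/j(-87, 72) = 1/(-34 - 8*(-87) + 25*72) = 1/(-34 + 696 + 1800) = 1/2462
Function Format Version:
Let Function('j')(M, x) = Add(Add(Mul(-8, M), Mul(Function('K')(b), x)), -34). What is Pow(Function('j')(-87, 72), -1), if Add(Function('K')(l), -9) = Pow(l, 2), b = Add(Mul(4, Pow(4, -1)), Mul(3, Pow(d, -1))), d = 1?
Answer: Rational(1, 2462) ≈ 0.00040617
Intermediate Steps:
b = 4 (b = Add(Mul(4, Pow(4, -1)), Mul(3, Pow(1, -1))) = Add(Mul(4, Rational(1, 4)), Mul(3, 1)) = Add(1, 3) = 4)
Function('K')(l) = Add(9, Pow(l, 2))
Function('j')(M, x) = Add(-34, Mul(-8, M), Mul(25, x)) (Function('j')(M, x) = Add(Add(Mul(-8, M), Mul(Add(9, Pow(4, 2)), x)), -34) = Add(Add(Mul(-8, M), Mul(Add(9, 16), x)), -34) = Add(Add(Mul(-8, M), Mul(25, x)), -34) = Add(-34, Mul(-8, M), Mul(25, x)))
Pow(Function('j')(-87, 72), -1) = Pow(Add(-34, Mul(-8, -87), Mul(25, 72)), -1) = Pow(Add(-34, 696, 1800), -1) = Pow(2462, -1) = Rational(1, 2462)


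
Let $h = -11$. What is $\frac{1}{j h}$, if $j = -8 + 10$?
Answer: $- \frac{1}{22} \approx -0.045455$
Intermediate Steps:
$j = 2$
$\frac{1}{j h} = \frac{1}{2 \left(-11\right)} = \frac{1}{-22} = - \frac{1}{22}$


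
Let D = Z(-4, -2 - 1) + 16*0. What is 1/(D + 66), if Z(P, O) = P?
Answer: 1/62 ≈ 0.016129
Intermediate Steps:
D = -4 (D = -4 + 16*0 = -4 + 0 = -4)
1/(D + 66) = 1/(-4 + 66) = 1/62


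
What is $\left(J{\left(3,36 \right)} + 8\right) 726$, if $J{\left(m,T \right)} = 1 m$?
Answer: $7986$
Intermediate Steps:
$J{\left(m,T \right)} = m$
$\left(J{\left(3,36 \right)} + 8\right) 726 = \left(3 + 8\right) 726 = 11 \cdot 726 = 7986$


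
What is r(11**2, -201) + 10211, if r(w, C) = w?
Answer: 10332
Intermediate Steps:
r(11**2, -201) + 10211 = 11**2 + 10211 = 121 + 10211 = 10332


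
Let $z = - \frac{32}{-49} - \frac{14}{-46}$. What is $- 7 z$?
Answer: $- \frac{1079}{161} \approx -6.7019$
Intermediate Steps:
$z = \frac{1079}{1127}$ ($z = \left(-32\right) \left(- \frac{1}{49}\right) - - \frac{7}{23} = \frac{32}{49} + \frac{7}{23} = \frac{1079}{1127} \approx 0.95741$)
$- 7 z = \left(-7\right) \frac{1079}{1127} = - \frac{1079}{161}$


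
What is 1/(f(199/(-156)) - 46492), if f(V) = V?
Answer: -156/7252951 ≈ -2.1508e-5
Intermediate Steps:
1/(f(199/(-156)) - 46492) = 1/(199/(-156) - 46492) = 1/(199*(-1/156) - 46492) = 1/(-199/156 - 46492) = 1/(-7252951/156) = -156/7252951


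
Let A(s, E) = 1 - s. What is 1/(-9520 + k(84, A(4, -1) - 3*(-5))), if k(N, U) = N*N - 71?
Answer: -1/2535 ≈ -0.00039448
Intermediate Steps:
k(N, U) = -71 + N² (k(N, U) = N² - 71 = -71 + N²)
1/(-9520 + k(84, A(4, -1) - 3*(-5))) = 1/(-9520 + (-71 + 84²)) = 1/(-9520 + (-71 + 7056)) = 1/(-9520 + 6985) = 1/(-2535) = -1/2535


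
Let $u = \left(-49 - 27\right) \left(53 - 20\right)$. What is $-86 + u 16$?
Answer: $-40214$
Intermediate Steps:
$u = -2508$ ($u = \left(-76\right) 33 = -2508$)
$-86 + u 16 = -86 - 40128 = -40214$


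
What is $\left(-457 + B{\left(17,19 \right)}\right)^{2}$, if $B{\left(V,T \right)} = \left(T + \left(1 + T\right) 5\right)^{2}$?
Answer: $187799616$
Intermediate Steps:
$B{\left(V,T \right)} = \left(5 + 6 T\right)^{2}$ ($B{\left(V,T \right)} = \left(T + \left(5 + 5 T\right)\right)^{2} = \left(5 + 6 T\right)^{2}$)
$\left(-457 + B{\left(17,19 \right)}\right)^{2} = \left(-457 + \left(5 + 6 \cdot 19\right)^{2}\right)^{2} = \left(-457 + \left(5 + 114\right)^{2}\right)^{2} = \left(-457 + 119^{2}\right)^{2} = \left(-457 + 14161\right)^{2} = 13704^{2} = 187799616$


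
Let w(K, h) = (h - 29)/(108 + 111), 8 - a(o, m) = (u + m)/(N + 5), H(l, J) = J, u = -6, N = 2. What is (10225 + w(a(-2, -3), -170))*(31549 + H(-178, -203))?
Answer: 70186076296/219 ≈ 3.2048e+8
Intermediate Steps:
a(o, m) = 62/7 - m/7 (a(o, m) = 8 - (-6 + m)/(2 + 5) = 8 - (-6 + m)/7 = 8 - (-6/7 + m/7) = 8 + (6/7 - m/7) = 62/7 - m/7)
w(K, h) = -29/219 + h/219 (w(K, h) = (-29 + h)/219 = (-29 + h)*(1/219) = -29/219 + h/219)
(10225 + w(a(-2, -3), -170))*(31549 + H(-178, -203)) = (10225 + (-29/219 + (1/219)*(-170)))*(31549 - 203) = (10225 + (-29/219 - 170/219))*31346 = (10225 - 199/219)*31346 = (2239076/219)*31346 = 70186076296/219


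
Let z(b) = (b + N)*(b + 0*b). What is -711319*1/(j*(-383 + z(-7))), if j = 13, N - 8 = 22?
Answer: 711319/7072 ≈ 100.58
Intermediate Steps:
N = 30 (N = 8 + 22 = 30)
z(b) = b*(30 + b) (z(b) = (b + 30)*(b + 0*b) = (30 + b)*(b + 0) = (30 + b)*b = b*(30 + b))
-711319*1/(j*(-383 + z(-7))) = -711319*1/(13*(-383 - 7*(30 - 7))) = -711319*1/(13*(-383 - 7*23)) = -711319*1/(13*(-383 - 161)) = -711319/(13*(-544)) = -711319/(-7072) = -711319*(-1/7072) = 711319/7072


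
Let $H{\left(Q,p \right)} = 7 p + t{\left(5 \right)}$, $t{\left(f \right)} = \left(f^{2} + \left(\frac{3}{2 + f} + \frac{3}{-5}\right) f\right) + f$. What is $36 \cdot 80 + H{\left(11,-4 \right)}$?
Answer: $\frac{20168}{7} \approx 2881.1$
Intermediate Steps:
$t{\left(f \right)} = f + f^{2} + f \left(- \frac{3}{5} + \frac{3}{2 + f}\right)$ ($t{\left(f \right)} = \left(f^{2} + \left(\frac{3}{2 + f} + 3 \left(- \frac{1}{5}\right)\right) f\right) + f = \left(f^{2} + \left(\frac{3}{2 + f} - \frac{3}{5}\right) f\right) + f = \left(f^{2} + \left(- \frac{3}{5} + \frac{3}{2 + f}\right) f\right) + f = \left(f^{2} + f \left(- \frac{3}{5} + \frac{3}{2 + f}\right)\right) + f = f + f^{2} + f \left(- \frac{3}{5} + \frac{3}{2 + f}\right)$)
$H{\left(Q,p \right)} = \frac{204}{7} + 7 p$ ($H{\left(Q,p \right)} = 7 p + \frac{1}{5} \cdot 5 \frac{1}{2 + 5} \left(19 + 5 \cdot 5^{2} + 12 \cdot 5\right) = 7 p + \frac{1}{5} \cdot 5 \cdot \frac{1}{7} \left(19 + 5 \cdot 25 + 60\right) = 7 p + \frac{1}{5} \cdot 5 \cdot \frac{1}{7} \left(19 + 125 + 60\right) = 7 p + \frac{1}{5} \cdot 5 \cdot \frac{1}{7} \cdot 204 = 7 p + \frac{204}{7} = \frac{204}{7} + 7 p$)
$36 \cdot 80 + H{\left(11,-4 \right)} = 36 \cdot 80 + \left(\frac{204}{7} + 7 \left(-4\right)\right) = 2880 + \left(\frac{204}{7} - 28\right) = 2880 + \frac{8}{7} = \frac{20168}{7}$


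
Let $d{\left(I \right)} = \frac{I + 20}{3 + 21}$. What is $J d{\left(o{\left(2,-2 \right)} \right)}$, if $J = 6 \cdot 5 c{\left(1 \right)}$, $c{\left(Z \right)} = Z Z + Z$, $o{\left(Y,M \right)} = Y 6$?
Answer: $80$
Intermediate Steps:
$o{\left(Y,M \right)} = 6 Y$
$d{\left(I \right)} = \frac{5}{6} + \frac{I}{24}$ ($d{\left(I \right)} = \frac{20 + I}{24} = \left(20 + I\right) \frac{1}{24} = \frac{5}{6} + \frac{I}{24}$)
$c{\left(Z \right)} = Z + Z^{2}$ ($c{\left(Z \right)} = Z^{2} + Z = Z + Z^{2}$)
$J = 60$ ($J = 6 \cdot 5 \cdot 1 \left(1 + 1\right) = 30 \cdot 1 \cdot 2 = 30 \cdot 2 = 60$)
$J d{\left(o{\left(2,-2 \right)} \right)} = 60 \left(\frac{5}{6} + \frac{6 \cdot 2}{24}\right) = 60 \left(\frac{5}{6} + \frac{1}{24} \cdot 12\right) = 60 \left(\frac{5}{6} + \frac{1}{2}\right) = 60 \cdot \frac{4}{3} = 80$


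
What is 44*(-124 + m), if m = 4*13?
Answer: -3168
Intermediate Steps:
m = 52
44*(-124 + m) = 44*(-124 + 52) = 44*(-72) = -3168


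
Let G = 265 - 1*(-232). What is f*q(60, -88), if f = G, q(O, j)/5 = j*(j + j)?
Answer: 38487680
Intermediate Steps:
G = 497 (G = 265 + 232 = 497)
q(O, j) = 10*j² (q(O, j) = 5*(j*(j + j)) = 5*(j*(2*j)) = 5*(2*j²) = 10*j²)
f = 497
f*q(60, -88) = 497*(10*(-88)²) = 497*(10*7744) = 497*77440 = 38487680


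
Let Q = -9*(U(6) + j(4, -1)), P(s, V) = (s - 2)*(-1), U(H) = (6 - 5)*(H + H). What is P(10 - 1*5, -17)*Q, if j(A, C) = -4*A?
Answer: -108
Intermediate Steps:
U(H) = 2*H (U(H) = 1*(2*H) = 2*H)
P(s, V) = 2 - s (P(s, V) = (-2 + s)*(-1) = 2 - s)
Q = 36 (Q = -9*(2*6 - 4*4) = -9*(12 - 16) = -9*(-4) = 36)
P(10 - 1*5, -17)*Q = (2 - (10 - 1*5))*36 = (2 - (10 - 5))*36 = (2 - 1*5)*36 = (2 - 5)*36 = -3*36 = -108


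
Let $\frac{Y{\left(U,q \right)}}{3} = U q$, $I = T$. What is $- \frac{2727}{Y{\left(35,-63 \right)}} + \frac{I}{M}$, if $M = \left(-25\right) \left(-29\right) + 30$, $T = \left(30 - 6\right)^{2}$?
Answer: $\frac{8695}{7399} \approx 1.1752$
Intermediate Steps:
$T = 576$ ($T = 24^{2} = 576$)
$I = 576$
$Y{\left(U,q \right)} = 3 U q$
$M = 755$ ($M = 725 + 30 = 755$)
$- \frac{2727}{Y{\left(35,-63 \right)}} + \frac{I}{M} = - \frac{2727}{3 \cdot 35 \left(-63\right)} + \frac{576}{755} = - \frac{2727}{-6615} + 576 \cdot \frac{1}{755} = \left(-2727\right) \left(- \frac{1}{6615}\right) + \frac{576}{755} = \frac{101}{245} + \frac{576}{755} = \frac{8695}{7399}$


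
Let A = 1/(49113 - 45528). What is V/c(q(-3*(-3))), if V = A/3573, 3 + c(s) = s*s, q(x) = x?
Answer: 1/999117990 ≈ 1.0009e-9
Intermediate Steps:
A = 1/3585 ≈ 0.00027894
c(s) = -3 + s² (c(s) = -3 + s*s = -3 + s²)
V = 1/12809205 (V = (1/3585)/3573 = (1/3585)*(1/3573) = 1/12809205 ≈ 7.8069e-8)
V/c(q(-3*(-3))) = 1/(12809205*(-3 + (-3*(-3))²)) = 1/(12809205*(-3 + 9²)) = 1/(12809205*(-3 + 81)) = (1/12809205)/78 = (1/12809205)*(1/78) = 1/999117990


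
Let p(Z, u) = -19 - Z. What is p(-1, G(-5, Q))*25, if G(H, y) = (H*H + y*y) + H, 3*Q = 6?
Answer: -450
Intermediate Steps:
Q = 2 (Q = (⅓)*6 = 2)
G(H, y) = H + H² + y² (G(H, y) = (H² + y²) + H = H + H² + y²)
p(-1, G(-5, Q))*25 = (-19 - 1*(-1))*25 = (-19 + 1)*25 = -18*25 = -450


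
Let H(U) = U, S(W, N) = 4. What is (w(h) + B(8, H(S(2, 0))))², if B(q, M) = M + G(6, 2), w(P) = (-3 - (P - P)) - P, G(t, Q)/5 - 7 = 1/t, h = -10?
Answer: 78961/36 ≈ 2193.4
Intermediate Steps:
G(t, Q) = 35 + 5/t
w(P) = -3 - P (w(P) = (-3 - 1*0) - P = (-3 + 0) - P = -3 - P)
B(q, M) = 215/6 + M (B(q, M) = M + (35 + 5/6) = M + (35 + 5*(⅙)) = M + (35 + ⅚) = M + 215/6 = 215/6 + M)
(w(h) + B(8, H(S(2, 0))))² = ((-3 - 1*(-10)) + (215/6 + 4))² = ((-3 + 10) + 239/6)² = (7 + 239/6)² = (281/6)² = 78961/36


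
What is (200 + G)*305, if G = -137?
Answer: 19215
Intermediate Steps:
(200 + G)*305 = (200 - 137)*305 = 63*305 = 19215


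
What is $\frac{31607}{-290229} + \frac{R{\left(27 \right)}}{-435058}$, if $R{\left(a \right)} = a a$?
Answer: $- \frac{13962455147}{126266448282} \approx -0.11058$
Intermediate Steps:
$R{\left(a \right)} = a^{2}$
$\frac{31607}{-290229} + \frac{R{\left(27 \right)}}{-435058} = \frac{31607}{-290229} + \frac{27^{2}}{-435058} = 31607 \left(- \frac{1}{290229}\right) + 729 \left(- \frac{1}{435058}\right) = - \frac{31607}{290229} - \frac{729}{435058} = - \frac{13962455147}{126266448282}$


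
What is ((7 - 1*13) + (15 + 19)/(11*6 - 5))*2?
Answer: -664/61 ≈ -10.885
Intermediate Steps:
((7 - 1*13) + (15 + 19)/(11*6 - 5))*2 = ((7 - 13) + 34/(66 - 5))*2 = (-6 + 34/61)*2 = -332/61*2 = -664/61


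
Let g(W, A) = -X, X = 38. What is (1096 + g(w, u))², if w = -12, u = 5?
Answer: 1119364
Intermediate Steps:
g(W, A) = -38 (g(W, A) = -1*38 = -38)
(1096 + g(w, u))² = (1096 - 38)² = 1058² = 1119364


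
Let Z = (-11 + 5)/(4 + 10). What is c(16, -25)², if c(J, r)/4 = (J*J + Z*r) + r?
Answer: 45805824/49 ≈ 9.3481e+5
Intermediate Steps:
Z = -3/7 (Z = -6/14 = -6*1/14 = -3/7 ≈ -0.42857)
c(J, r) = 4*J² + 16*r/7 (c(J, r) = 4*((J*J - 3*r/7) + r) = 4*((J² - 3*r/7) + r) = 4*(J² + 4*r/7) = 4*J² + 16*r/7)
c(16, -25)² = (4*16² + (16/7)*(-25))² = (4*256 - 400/7)² = (1024 - 400/7)² = (6768/7)² = 45805824/49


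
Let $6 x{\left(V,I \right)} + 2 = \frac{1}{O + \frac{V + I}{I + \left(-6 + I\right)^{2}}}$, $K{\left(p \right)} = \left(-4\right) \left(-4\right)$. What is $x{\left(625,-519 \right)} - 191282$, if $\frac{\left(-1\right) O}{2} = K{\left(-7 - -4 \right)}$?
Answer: $- \frac{5051739398795}{26409858} \approx -1.9128 \cdot 10^{5}$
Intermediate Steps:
$K{\left(p \right)} = 16$
$O = -32$ ($O = \left(-2\right) 16 = -32$)
$x{\left(V,I \right)} = - \frac{1}{3} + \frac{1}{6 \left(-32 + \frac{I + V}{I + \left(-6 + I\right)^{2}}\right)}$ ($x{\left(V,I \right)} = - \frac{1}{3} + \frac{1}{6 \left(-32 + \frac{V + I}{I + \left(-6 + I\right)^{2}}\right)} = - \frac{1}{3} + \frac{1}{6 \left(-32 + \frac{I + V}{I + \left(-6 + I\right)^{2}}\right)}$)
$x{\left(625,-519 \right)} - 191282 = \frac{- 65 \left(-6 - 519\right)^{2} - -32697 + 2 \cdot 625}{6 \left(\left(-1\right) 625 + 31 \left(-519\right) + 32 \left(-6 - 519\right)^{2}\right)} - 191282 = \frac{- 65 \left(-525\right)^{2} + 32697 + 1250}{6 \left(-625 - 16089 + 32 \left(-525\right)^{2}\right)} - 191282 = \frac{\left(-65\right) 275625 + 32697 + 1250}{6 \left(-625 - 16089 + 32 \cdot 275625\right)} - 191282 = \frac{-17915625 + 32697 + 1250}{6 \left(-625 - 16089 + 8820000\right)} - 191282 = \frac{1}{6} \cdot \frac{1}{8803286} \left(-17881678\right) - 191282 = - \frac{8940839}{26409858} - 191282 = - \frac{5051739398795}{26409858}$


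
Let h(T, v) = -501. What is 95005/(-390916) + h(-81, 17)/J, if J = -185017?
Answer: -17381691169/72326105572 ≈ -0.24032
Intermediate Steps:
95005/(-390916) + h(-81, 17)/J = 95005/(-390916) - 501/(-185017) = 95005*(-1/390916) - 501*(-1/185017) = -95005/390916 + 501/185017 = -17381691169/72326105572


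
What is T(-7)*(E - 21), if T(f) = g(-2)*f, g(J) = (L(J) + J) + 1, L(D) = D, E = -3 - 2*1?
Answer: -546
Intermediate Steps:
E = -5 (E = -3 - 2 = -5)
g(J) = 1 + 2*J (g(J) = (J + J) + 1 = 2*J + 1 = 1 + 2*J)
T(f) = -3*f (T(f) = (1 + 2*(-2))*f = (1 - 4)*f = -3*f)
T(-7)*(E - 21) = (-3*(-7))*(-5 - 21) = 21*(-26) = -546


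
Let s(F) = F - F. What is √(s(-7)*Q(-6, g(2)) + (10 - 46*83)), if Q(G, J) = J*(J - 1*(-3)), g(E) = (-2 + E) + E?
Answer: 4*I*√238 ≈ 61.709*I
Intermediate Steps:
g(E) = -2 + 2*E
Q(G, J) = J*(3 + J) (Q(G, J) = J*(J + 3) = J*(3 + J))
s(F) = 0
√(s(-7)*Q(-6, g(2)) + (10 - 46*83)) = √(0*((-2 + 2*2)*(3 + (-2 + 2*2))) + (10 - 46*83)) = √(0*((-2 + 4)*(3 + (-2 + 4))) + (10 - 3818)) = √(0*(2*(3 + 2)) - 3808) = √(0*(2*5) - 3808) = √(0*10 - 3808) = √(0 - 3808) = √(-3808) = 4*I*√238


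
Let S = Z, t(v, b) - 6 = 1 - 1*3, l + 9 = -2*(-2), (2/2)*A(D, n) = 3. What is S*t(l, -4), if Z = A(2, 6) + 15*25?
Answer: 1512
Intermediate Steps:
A(D, n) = 3
l = -5 (l = -9 - 2*(-2) = -9 + 4 = -5)
t(v, b) = 4 (t(v, b) = 6 + (1 - 1*3) = 6 + (1 - 3) = 6 - 2 = 4)
Z = 378 (Z = 3 + 15*25 = 3 + 375 = 378)
S = 378
S*t(l, -4) = 378*4 = 1512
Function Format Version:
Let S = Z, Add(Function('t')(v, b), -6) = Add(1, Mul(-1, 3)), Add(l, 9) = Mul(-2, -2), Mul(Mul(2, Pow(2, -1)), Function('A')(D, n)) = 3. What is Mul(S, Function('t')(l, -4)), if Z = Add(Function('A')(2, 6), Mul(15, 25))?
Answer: 1512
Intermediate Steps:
Function('A')(D, n) = 3
l = -5 (l = Add(-9, Mul(-2, -2)) = Add(-9, 4) = -5)
Function('t')(v, b) = 4 (Function('t')(v, b) = Add(6, Add(1, Mul(-1, 3))) = Add(6, Add(1, -3)) = Add(6, -2) = 4)
Z = 378 (Z = Add(3, Mul(15, 25)) = Add(3, 375) = 378)
S = 378
Mul(S, Function('t')(l, -4)) = Mul(378, 4) = 1512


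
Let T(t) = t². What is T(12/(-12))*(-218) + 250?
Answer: 32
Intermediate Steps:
T(12/(-12))*(-218) + 250 = (12/(-12))²*(-218) + 250 = (12*(-1/12))²*(-218) + 250 = (-1)²*(-218) + 250 = 1*(-218) + 250 = -218 + 250 = 32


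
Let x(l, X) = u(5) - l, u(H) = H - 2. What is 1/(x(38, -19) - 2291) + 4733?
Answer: 11008957/2326 ≈ 4733.0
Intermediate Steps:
u(H) = -2 + H
x(l, X) = 3 - l (x(l, X) = (-2 + 5) - l = 3 - l)
1/(x(38, -19) - 2291) + 4733 = 1/((3 - 1*38) - 2291) + 4733 = 1/((3 - 38) - 2291) + 4733 = 1/(-35 - 2291) + 4733 = 1/(-2326) + 4733 = -1/2326 + 4733 = 11008957/2326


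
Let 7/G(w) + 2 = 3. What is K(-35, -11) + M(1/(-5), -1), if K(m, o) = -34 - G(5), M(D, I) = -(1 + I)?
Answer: -41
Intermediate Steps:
G(w) = 7 (G(w) = 7/(-2 + 3) = 7/1 = 7*1 = 7)
M(D, I) = -1 - I
K(m, o) = -41 (K(m, o) = -34 - 1*7 = -34 - 7 = -41)
K(-35, -11) + M(1/(-5), -1) = -41 + (-1 - 1*(-1)) = -41 + (-1 + 1) = -41 + 0 = -41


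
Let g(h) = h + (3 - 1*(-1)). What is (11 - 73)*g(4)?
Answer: -496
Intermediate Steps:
g(h) = 4 + h (g(h) = h + (3 + 1) = h + 4 = 4 + h)
(11 - 73)*g(4) = (11 - 73)*(4 + 4) = -62*8 = -496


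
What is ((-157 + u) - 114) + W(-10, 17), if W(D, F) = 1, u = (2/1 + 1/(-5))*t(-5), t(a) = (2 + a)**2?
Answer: -1269/5 ≈ -253.80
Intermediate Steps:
u = 81/5 (u = (2/1 + 1/(-5))*(2 - 5)**2 = (2*1 + 1*(-1/5))*(-3)**2 = (2 - 1/5)*9 = (9/5)*9 = 81/5 ≈ 16.200)
((-157 + u) - 114) + W(-10, 17) = ((-157 + 81/5) - 114) + 1 = (-704/5 - 114) + 1 = -1274/5 + 1 = -1269/5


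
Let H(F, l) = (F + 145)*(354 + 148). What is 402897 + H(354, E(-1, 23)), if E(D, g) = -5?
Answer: 653395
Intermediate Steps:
H(F, l) = 72790 + 502*F (H(F, l) = (145 + F)*502 = 72790 + 502*F)
402897 + H(354, E(-1, 23)) = 402897 + (72790 + 502*354) = 402897 + (72790 + 177708) = 402897 + 250498 = 653395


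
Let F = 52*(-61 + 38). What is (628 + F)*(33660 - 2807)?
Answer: -17524504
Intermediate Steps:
F = -1196 (F = 52*(-23) = -1196)
(628 + F)*(33660 - 2807) = (628 - 1196)*(33660 - 2807) = -568*30853 = -17524504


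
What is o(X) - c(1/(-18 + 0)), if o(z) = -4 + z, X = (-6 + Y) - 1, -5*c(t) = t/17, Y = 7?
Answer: -6121/1530 ≈ -4.0007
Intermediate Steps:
c(t) = -t/85 (c(t) = -t/(5*17) = -t/85)
X = 0 (X = (-6 + 7) - 1 = 1 - 1 = 0)
o(X) - c(1/(-18 + 0)) = (-4 + 0) - (-1)/(85*(-18 + 0)) = -4 - (-1)/(85*(-18)) = -4 - (-1)*(-1)/(85*18) = -4 - 1*1/1530 = -4 - 1/1530 = -6121/1530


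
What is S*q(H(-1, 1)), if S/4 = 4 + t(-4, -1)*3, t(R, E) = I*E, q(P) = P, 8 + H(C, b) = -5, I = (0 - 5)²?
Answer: 3692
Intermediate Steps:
I = 25 (I = (-5)² = 25)
H(C, b) = -13 (H(C, b) = -8 - 5 = -13)
t(R, E) = 25*E
S = -284 (S = 4*(4 + (25*(-1))*3) = 4*(4 - 25*3) = 4*(4 - 75) = 4*(-71) = -284)
S*q(H(-1, 1)) = -284*(-13) = 3692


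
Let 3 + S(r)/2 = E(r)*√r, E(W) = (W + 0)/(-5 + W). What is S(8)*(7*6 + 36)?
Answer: -468 + 832*√2 ≈ 708.63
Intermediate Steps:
E(W) = W/(-5 + W)
S(r) = -6 + 2*r^(3/2)/(-5 + r) (S(r) = -6 + 2*((r/(-5 + r))*√r) = -6 + 2*(r^(3/2)/(-5 + r)) = -6 + 2*r^(3/2)/(-5 + r))
S(8)*(7*6 + 36) = (2*(15 + 8^(3/2) - 3*8)/(-5 + 8))*(7*6 + 36) = (2*(15 + 16*√2 - 24)/3)*(42 + 36) = (2*(⅓)*(-9 + 16*√2))*78 = (-6 + 32*√2/3)*78 = -468 + 832*√2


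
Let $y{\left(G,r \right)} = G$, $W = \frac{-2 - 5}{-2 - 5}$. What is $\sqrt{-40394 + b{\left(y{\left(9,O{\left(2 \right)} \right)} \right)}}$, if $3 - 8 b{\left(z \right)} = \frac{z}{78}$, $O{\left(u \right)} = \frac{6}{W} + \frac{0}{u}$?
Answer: $\frac{11 i \sqrt{902681}}{52} \approx 200.98 i$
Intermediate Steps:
$W = 1$ ($W = - \frac{7}{-7} = \left(-7\right) \left(- \frac{1}{7}\right) = 1$)
$O{\left(u \right)} = 6$ ($O{\left(u \right)} = \frac{6}{1} + \frac{0}{u} = 6 \cdot 1 + 0 = 6 + 0 = 6$)
$b{\left(z \right)} = \frac{3}{8} - \frac{z}{624}$ ($b{\left(z \right)} = \frac{3}{8} - \frac{z \frac{1}{78}}{8} = \frac{3}{8} - \frac{\frac{1}{78} z}{8} = \frac{3}{8} - \frac{z}{624}$)
$\sqrt{-40394 + b{\left(y{\left(9,O{\left(2 \right)} \right)} \right)}} = \sqrt{-40394 + \left(\frac{3}{8} - \frac{3}{208}\right)} = \sqrt{-40394 + \frac{75}{208}} = \sqrt{- \frac{8401877}{208}} = \frac{11 i \sqrt{902681}}{52}$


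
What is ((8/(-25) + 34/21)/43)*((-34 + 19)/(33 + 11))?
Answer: -31/3010 ≈ -0.010299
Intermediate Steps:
((8/(-25) + 34/21)/43)*((-34 + 19)/(33 + 11)) = ((8*(-1/25) + 34*(1/21))*(1/43))*(-15/44) = ((-8/25 + 34/21)*(1/43))*(-15*1/44) = ((682/525)*(1/43))*(-15/44) = (682/22575)*(-15/44) = -31/3010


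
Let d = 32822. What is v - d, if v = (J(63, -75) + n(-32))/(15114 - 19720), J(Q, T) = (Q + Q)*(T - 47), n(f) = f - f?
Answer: -10797340/329 ≈ -32819.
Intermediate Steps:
n(f) = 0
J(Q, T) = 2*Q*(-47 + T) (J(Q, T) = (2*Q)*(-47 + T) = 2*Q*(-47 + T))
v = 1098/329 (v = (2*63*(-47 - 75) + 0)/(15114 - 19720) = (2*63*(-122) + 0)/(-4606) = (-15372 + 0)*(-1/4606) = -15372*(-1/4606) = 1098/329 ≈ 3.3374)
v - d = 1098/329 - 1*32822 = 1098/329 - 32822 = -10797340/329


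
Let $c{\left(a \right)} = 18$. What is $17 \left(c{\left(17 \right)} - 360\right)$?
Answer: $-5814$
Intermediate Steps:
$17 \left(c{\left(17 \right)} - 360\right) = 17 \left(18 - 360\right) = 17 \left(-342\right) = -5814$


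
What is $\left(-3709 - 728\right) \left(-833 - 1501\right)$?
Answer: $10355958$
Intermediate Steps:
$\left(-3709 - 728\right) \left(-833 - 1501\right) = \left(-4437\right) \left(-2334\right) = 10355958$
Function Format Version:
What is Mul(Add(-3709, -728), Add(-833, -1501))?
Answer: 10355958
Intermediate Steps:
Mul(Add(-3709, -728), Add(-833, -1501)) = Mul(-4437, -2334) = 10355958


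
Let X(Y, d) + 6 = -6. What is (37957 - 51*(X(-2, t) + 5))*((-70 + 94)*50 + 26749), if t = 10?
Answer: 1070837986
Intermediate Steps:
X(Y, d) = -12 (X(Y, d) = -6 - 6 = -12)
(37957 - 51*(X(-2, t) + 5))*((-70 + 94)*50 + 26749) = (37957 - 51*(-12 + 5))*((-70 + 94)*50 + 26749) = (37957 - 51*(-7))*(24*50 + 26749) = (37957 + 357)*(1200 + 26749) = 38314*27949 = 1070837986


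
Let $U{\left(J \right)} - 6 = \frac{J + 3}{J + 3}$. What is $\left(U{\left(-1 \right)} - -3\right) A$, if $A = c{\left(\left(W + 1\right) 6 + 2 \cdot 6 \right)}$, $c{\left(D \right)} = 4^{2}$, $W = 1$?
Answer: $160$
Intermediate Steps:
$U{\left(J \right)} = 7$ ($U{\left(J \right)} = 6 + \frac{J + 3}{J + 3} = 6 + \frac{3 + J}{3 + J} = 6 + 1 = 7$)
$c{\left(D \right)} = 16$
$A = 16$
$\left(U{\left(-1 \right)} - -3\right) A = \left(7 - -3\right) 16 = \left(7 + 3\right) 16 = 10 \cdot 16 = 160$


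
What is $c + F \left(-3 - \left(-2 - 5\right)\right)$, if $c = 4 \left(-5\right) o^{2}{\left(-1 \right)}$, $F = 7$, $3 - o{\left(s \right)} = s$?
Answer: $-292$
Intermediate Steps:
$o{\left(s \right)} = 3 - s$
$c = -320$ ($c = 4 \left(-5\right) \left(3 - -1\right)^{2} = - 20 \left(3 + 1\right)^{2} = - 20 \cdot 4^{2} = \left(-20\right) 16 = -320$)
$c + F \left(-3 - \left(-2 - 5\right)\right) = -320 + 7 \left(-3 - \left(-2 - 5\right)\right) = -320 + 7 \left(-3 - -7\right) = -320 + 7 \left(-3 + 7\right) = -320 + 7 \cdot 4 = -320 + 28 = -292$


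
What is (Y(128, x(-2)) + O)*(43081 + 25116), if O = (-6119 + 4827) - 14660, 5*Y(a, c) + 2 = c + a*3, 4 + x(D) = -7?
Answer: -5414091633/5 ≈ -1.0828e+9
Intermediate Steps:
x(D) = -11 (x(D) = -4 - 7 = -11)
Y(a, c) = -2/5 + c/5 + 3*a/5 (Y(a, c) = -2/5 + (c + a*3)/5 = -2/5 + (c + 3*a)/5 = -2/5 + (c/5 + 3*a/5) = -2/5 + c/5 + 3*a/5)
O = -15952 (O = -1292 - 14660 = -15952)
(Y(128, x(-2)) + O)*(43081 + 25116) = ((-2/5 + (1/5)*(-11) + (3/5)*128) - 15952)*(43081 + 25116) = ((-2/5 - 11/5 + 384/5) - 15952)*68197 = (371/5 - 15952)*68197 = -79389/5*68197 = -5414091633/5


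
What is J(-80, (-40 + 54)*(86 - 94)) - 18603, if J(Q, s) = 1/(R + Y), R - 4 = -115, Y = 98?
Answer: -241840/13 ≈ -18603.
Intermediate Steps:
R = -111 (R = 4 - 115 = -111)
J(Q, s) = -1/13 (J(Q, s) = 1/(-111 + 98) = 1/(-13) = -1/13)
J(-80, (-40 + 54)*(86 - 94)) - 18603 = -1/13 - 18603 = -241840/13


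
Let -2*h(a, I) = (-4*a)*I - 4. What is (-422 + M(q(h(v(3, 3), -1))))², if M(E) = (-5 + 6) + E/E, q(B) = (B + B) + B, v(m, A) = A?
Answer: 176400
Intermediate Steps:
h(a, I) = 2 + 2*I*a (h(a, I) = -((-4*a)*I - 4)/2 = -(-4*I*a - 4)/2 = -(-4 - 4*I*a)/2 = 2 + 2*I*a)
q(B) = 3*B (q(B) = 2*B + B = 3*B)
M(E) = 2 (M(E) = 1 + 1 = 2)
(-422 + M(q(h(v(3, 3), -1))))² = (-422 + 2)² = (-420)² = 176400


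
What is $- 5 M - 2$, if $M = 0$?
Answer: $-2$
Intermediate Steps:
$- 5 M - 2 = \left(-5\right) 0 - 2 = 0 - 2 = -2$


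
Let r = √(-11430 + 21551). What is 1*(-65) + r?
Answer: -65 + √10121 ≈ 35.603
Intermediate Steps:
r = √10121 ≈ 100.60
1*(-65) + r = 1*(-65) + √10121 = -65 + √10121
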